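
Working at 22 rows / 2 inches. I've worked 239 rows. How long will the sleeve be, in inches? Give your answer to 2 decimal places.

21.73 inches.

22 rows / 2 inch = 11 rows per inch.
239 / 11 = 21.727 inches.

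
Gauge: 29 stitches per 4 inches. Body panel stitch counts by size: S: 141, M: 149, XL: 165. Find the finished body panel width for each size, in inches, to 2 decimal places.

29/4 = 7.25 sts per in.
S: 141 / 7.25 = 19.448 → 19.45 in.
M: 149 / 7.25 = 20.552 → 20.55 in.
XL: 165 / 7.25 = 22.759 → 22.76 in.

S 19.45 inches; M 20.55 inches; XL 22.76 inches.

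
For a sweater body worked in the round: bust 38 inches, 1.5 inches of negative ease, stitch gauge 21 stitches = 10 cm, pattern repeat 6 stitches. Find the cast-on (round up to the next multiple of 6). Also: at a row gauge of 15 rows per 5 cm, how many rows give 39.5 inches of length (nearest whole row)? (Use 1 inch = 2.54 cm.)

Cast on 198 stitches; work 301 rows.

Finished = 38 − 1.5 = 36.5 inches.
36.5 inches × 2.54 = 92.71 cm.
21/10 = 2.1 sts per cm; 92.71 × 2.1 = 194.69 sts.
Next multiple of 6 → 198.
39.5 inches = 100.33 cm; × 3 = 300.99 → 301 rows.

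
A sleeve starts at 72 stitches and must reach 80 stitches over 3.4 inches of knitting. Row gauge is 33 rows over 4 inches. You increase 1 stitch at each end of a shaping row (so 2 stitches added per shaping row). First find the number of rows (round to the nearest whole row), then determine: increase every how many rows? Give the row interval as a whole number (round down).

Increase every 7th row.

Rows = 3.4 × 8.25 = 28.1 → 28 rows.
Stitches to add: 8 → 4 shaping rows (at 2 st each).
28 / 4 = 7.00 → every 7 rows.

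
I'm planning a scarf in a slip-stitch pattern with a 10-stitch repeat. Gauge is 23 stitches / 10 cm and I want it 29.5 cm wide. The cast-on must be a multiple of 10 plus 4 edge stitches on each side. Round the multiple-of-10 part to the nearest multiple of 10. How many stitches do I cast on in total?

23 / 10 = 2.3 sts per cm.
29.5 × 2.3 = 67.85 sts.
Less 8 edge sts → 59.85 for the repeat.
Nearest multiple of 10: 60.
Add back 8 edge sts → 68.

68 stitches.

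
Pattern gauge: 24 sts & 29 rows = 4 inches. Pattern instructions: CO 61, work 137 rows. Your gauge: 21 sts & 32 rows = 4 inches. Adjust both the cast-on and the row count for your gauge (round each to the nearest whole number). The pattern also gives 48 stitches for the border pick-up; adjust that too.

Stitches: 61 × 21/24 = 53.38 → 53.
Rows: 137 × 32/29 = 151.17 → 151.
border pick-up: 48 × 21/24 = 42.00 → 42.

Cast on 53 stitches; work 151 rows; border pick-up 42 stitches.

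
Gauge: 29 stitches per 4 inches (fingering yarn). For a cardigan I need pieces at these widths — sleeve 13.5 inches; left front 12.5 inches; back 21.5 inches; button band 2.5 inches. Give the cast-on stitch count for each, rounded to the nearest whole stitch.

sleeve 98; left front 91; back 156; button band 18.

Rate = 29/4 = 7.25 sts per in.
sleeve: 13.5 × 7.25 = 97.88 → 98.
left front: 12.5 × 7.25 = 90.62 → 91.
back: 21.5 × 7.25 = 155.88 → 156.
button band: 2.5 × 7.25 = 18.12 → 18.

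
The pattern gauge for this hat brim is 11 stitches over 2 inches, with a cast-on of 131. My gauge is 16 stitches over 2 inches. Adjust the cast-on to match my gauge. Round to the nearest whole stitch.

191 stitches.

Scale factor = 16 / 11 = 1.455.
131 × 16 / 11 = 190.55 sts.
→ 191 sts.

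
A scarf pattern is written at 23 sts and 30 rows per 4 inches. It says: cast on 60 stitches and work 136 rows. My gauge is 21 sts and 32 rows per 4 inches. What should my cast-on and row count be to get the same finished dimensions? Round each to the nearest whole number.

Cast on 55 stitches; work 145 rows.

Stitches: 60 × 21/23 = 54.78 → 55.
Rows: 136 × 32/30 = 145.07 → 145.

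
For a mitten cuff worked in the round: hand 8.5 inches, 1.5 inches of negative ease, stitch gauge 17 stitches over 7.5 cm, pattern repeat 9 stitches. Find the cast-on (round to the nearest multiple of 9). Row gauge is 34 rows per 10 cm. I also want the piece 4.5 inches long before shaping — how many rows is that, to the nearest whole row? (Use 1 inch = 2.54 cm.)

Cast on 36 stitches; work 39 rows.

Finished = 8.5 − 1.5 = 7 inches.
7 inches × 2.54 = 17.78 cm.
17/7.5 = 2.267 sts per cm; 17.78 × 2.267 = 40.30 sts.
Nearest multiple of 9 → 36.
4.5 inches = 11.43 cm; × 3.4 = 38.86 → 39 rows.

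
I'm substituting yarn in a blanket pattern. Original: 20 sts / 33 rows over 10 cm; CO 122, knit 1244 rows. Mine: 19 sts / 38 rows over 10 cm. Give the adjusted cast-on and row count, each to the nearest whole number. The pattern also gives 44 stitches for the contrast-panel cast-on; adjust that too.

Stitches: 122 × 19/20 = 115.90 → 116.
Rows: 1244 × 38/33 = 1432.48 → 1432.
contrast-panel cast-on: 44 × 19/20 = 41.80 → 42.

Cast on 116 stitches; work 1432 rows; contrast-panel cast-on 42 stitches.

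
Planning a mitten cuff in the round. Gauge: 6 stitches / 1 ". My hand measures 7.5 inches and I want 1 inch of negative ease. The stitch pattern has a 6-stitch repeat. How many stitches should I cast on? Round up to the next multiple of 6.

CO 42 sts.

Finished = 7.5 − 1 = 6.5 inches.
6 / 1 = 6 sts/in.
6.5 × 6 = 39.00 sts.
Next multiple of 6: 42.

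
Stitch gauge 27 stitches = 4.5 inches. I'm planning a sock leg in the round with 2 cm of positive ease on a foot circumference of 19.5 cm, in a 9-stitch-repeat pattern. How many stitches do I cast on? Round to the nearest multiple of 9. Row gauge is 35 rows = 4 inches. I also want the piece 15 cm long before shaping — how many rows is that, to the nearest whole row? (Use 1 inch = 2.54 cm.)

Finished = 19.5 + 2 = 21.5 cm.
21.5 cm × 1/2.54 = 8.46 inches.
27/4.5 = 6 sts per in; 8.46 × 6 = 50.79 sts.
Nearest multiple of 9 → 54.
15 cm = 5.91 inches; × 8.75 = 51.67 → 52 rows.

Cast on 54 stitches; work 52 rows.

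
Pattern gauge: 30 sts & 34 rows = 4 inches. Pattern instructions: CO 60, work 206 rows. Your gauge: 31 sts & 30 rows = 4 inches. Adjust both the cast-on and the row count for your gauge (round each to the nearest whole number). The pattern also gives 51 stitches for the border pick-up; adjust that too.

Stitches: 60 × 31/30 = 62.00 → 62.
Rows: 206 × 30/34 = 181.76 → 182.
border pick-up: 51 × 31/30 = 52.70 → 53.

Cast on 62 stitches; work 182 rows; border pick-up 53 stitches.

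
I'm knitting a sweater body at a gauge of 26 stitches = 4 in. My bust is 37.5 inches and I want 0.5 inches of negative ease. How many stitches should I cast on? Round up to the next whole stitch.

Finished = 37.5 − 0.5 = 37 in.
26 / 4 = 6.5 sts per inch.
37.00 × 6.5 = 240.50 sts.
→ 241 sts.

Cast on 241 stitches.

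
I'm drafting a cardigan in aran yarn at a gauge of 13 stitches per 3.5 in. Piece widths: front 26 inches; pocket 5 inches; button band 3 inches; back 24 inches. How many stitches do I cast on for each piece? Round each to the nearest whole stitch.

Rate = 13/3.5 = 3.714 sts per in.
front: 26 × 3.714 = 96.57 → 97.
pocket: 5 × 3.714 = 18.57 → 19.
button band: 3 × 3.714 = 11.14 → 11.
back: 24 × 3.714 = 89.14 → 89.

front 97; pocket 19; button band 11; back 89.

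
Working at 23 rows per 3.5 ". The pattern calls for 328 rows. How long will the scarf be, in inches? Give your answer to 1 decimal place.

49.9 inches.

23 rows / 3.5 inch = 6.571 rows per inch.
328 / 6.571 = 49.91 inches.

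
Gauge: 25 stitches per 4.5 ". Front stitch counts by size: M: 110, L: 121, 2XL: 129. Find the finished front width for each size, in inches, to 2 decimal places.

25/4.5 = 5.556 sts per in.
M: 110 / 5.556 = 19.800 → 19.80 in.
L: 121 / 5.556 = 21.780 → 21.78 in.
2XL: 129 / 5.556 = 23.220 → 23.22 in.

M 19.80 inches; L 21.78 inches; 2XL 23.22 inches.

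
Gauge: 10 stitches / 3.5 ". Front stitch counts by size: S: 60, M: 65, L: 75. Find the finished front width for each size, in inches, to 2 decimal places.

10/3.5 = 2.857 sts per in.
S: 60 / 2.857 = 21.000 → 21.00 in.
M: 65 / 2.857 = 22.750 → 22.75 in.
L: 75 / 2.857 = 26.250 → 26.25 in.

S 21.00 inches; M 22.75 inches; L 26.25 inches.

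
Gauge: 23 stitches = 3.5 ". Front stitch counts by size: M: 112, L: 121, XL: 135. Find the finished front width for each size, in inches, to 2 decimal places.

23/3.5 = 6.571 sts per in.
M: 112 / 6.571 = 17.043 → 17.04 in.
L: 121 / 6.571 = 18.413 → 18.41 in.
XL: 135 / 6.571 = 20.543 → 20.54 in.

M 17.04 inches; L 18.41 inches; XL 20.54 inches.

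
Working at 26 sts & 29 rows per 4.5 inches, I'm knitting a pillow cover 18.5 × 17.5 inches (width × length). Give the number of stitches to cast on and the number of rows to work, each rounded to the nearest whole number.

Cast on 107 stitches and work 113 rows.

Stitch gauge = 26/4.5 = 5.778 sts/in; 18.5 × 5.778 = 106.89 → 107 sts.
Row gauge = 29/4.5 = 6.444 rows/in; 17.5 × 6.444 = 112.78 → 113 rows.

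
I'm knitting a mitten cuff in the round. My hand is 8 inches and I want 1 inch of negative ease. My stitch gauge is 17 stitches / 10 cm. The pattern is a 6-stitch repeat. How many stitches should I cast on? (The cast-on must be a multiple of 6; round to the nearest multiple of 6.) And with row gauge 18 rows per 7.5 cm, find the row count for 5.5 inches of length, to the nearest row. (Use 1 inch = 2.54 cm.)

Cast on 30 stitches; work 34 rows.

Finished = 8 − 1 = 7 inches.
7 inches × 2.54 = 17.78 cm.
17/10 = 1.7 sts per cm; 17.78 × 1.7 = 30.23 sts.
Nearest multiple of 6 → 30.
5.5 inches = 13.97 cm; × 2.4 = 33.53 → 34 rows.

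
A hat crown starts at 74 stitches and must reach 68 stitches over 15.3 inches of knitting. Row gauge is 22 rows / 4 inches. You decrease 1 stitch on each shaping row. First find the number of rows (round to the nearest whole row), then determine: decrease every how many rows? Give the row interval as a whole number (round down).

Rows = 15.3 × 5.5 = 84.2 → 84 rows.
Stitches to remove: 6 → 6 shaping rows (at 1 st each).
84 / 6 = 14.00 → every 14 rows.

Decrease every 14th row.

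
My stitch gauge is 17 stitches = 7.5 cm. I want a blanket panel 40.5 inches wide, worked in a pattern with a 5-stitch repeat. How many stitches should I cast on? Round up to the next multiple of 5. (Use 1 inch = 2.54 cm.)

Cast on 235 stitches.

40.5 in = 40.5 × 2.54 = 102.87 cm.
17 / 7.5 = 2.267 sts/cm.
102.87 × 2.267 = 233.17 sts.
→ 235.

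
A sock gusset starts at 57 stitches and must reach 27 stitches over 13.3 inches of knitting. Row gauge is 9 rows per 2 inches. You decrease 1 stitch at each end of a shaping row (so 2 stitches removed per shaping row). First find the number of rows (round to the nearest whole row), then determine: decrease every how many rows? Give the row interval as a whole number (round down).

Rows = 13.3 × 4.5 = 59.9 → 60 rows.
Stitches to remove: 30 → 15 shaping rows (at 2 st each).
60 / 15 = 4.00 → every 4 rows.

Decrease every 4th row.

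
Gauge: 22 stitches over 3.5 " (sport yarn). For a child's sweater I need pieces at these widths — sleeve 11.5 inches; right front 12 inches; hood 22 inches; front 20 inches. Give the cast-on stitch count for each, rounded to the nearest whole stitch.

sleeve 72; right front 75; hood 138; front 126.

Rate = 22/3.5 = 6.286 sts per in.
sleeve: 11.5 × 6.286 = 72.29 → 72.
right front: 12 × 6.286 = 75.43 → 75.
hood: 22 × 6.286 = 138.29 → 138.
front: 20 × 6.286 = 125.71 → 126.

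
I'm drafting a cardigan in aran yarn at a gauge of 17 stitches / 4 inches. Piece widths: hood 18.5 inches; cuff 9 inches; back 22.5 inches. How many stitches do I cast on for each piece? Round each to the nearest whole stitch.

Rate = 17/4 = 4.25 sts per in.
hood: 18.5 × 4.25 = 78.62 → 79.
cuff: 9 × 4.25 = 38.25 → 38.
back: 22.5 × 4.25 = 95.62 → 96.

hood 79; cuff 38; back 96.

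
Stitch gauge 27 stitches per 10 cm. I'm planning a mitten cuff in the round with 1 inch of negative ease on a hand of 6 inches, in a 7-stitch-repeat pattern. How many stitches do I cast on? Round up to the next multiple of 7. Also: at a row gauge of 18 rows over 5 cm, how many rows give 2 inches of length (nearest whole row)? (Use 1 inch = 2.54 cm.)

Finished = 6 − 1 = 5 inches.
5 inches × 2.54 = 12.70 cm.
27/10 = 2.7 sts per cm; 12.70 × 2.7 = 34.29 sts.
Next multiple of 7 → 35.
2 inches = 5.08 cm; × 3.6 = 18.29 → 18 rows.

Cast on 35 stitches; work 18 rows.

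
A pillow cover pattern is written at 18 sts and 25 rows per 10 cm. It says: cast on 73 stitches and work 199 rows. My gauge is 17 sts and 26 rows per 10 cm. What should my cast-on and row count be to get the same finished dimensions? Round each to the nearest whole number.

Cast on 69 stitches; work 207 rows.

Stitches: 73 × 17/18 = 68.94 → 69.
Rows: 199 × 26/25 = 206.96 → 207.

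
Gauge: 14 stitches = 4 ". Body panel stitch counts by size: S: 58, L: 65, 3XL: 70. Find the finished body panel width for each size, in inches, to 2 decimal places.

S 16.57 inches; L 18.57 inches; 3XL 20.00 inches.

14/4 = 3.5 sts per in.
S: 58 / 3.5 = 16.571 → 16.57 in.
L: 65 / 3.5 = 18.571 → 18.57 in.
3XL: 70 / 3.5 = 20.000 → 20.00 in.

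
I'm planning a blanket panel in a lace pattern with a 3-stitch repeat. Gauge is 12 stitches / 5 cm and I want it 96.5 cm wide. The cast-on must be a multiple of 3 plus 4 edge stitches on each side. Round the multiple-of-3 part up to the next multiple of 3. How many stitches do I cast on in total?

233 stitches.

12 / 5 = 2.4 sts per cm.
96.5 × 2.4 = 231.60 sts.
Less 8 edge sts → 223.60 for the repeat.
Next multiple of 3: 225.
Add back 8 edge sts → 233.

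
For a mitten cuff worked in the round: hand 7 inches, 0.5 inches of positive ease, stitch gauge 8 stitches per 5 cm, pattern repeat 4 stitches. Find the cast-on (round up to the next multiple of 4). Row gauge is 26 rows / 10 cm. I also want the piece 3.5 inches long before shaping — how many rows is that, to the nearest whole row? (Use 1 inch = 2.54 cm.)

Finished = 7 + 0.5 = 7.5 inches.
7.5 inches × 2.54 = 19.05 cm.
8/5 = 1.6 sts per cm; 19.05 × 1.6 = 30.48 sts.
Next multiple of 4 → 32.
3.5 inches = 8.89 cm; × 2.6 = 23.11 → 23 rows.

Cast on 32 stitches; work 23 rows.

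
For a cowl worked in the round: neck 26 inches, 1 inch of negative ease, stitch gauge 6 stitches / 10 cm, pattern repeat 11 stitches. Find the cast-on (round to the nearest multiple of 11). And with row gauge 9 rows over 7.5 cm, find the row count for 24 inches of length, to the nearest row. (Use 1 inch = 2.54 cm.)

Cast on 33 stitches; work 73 rows.

Finished = 26 − 1 = 25 inches.
25 inches × 2.54 = 63.50 cm.
6/10 = 0.6 sts per cm; 63.50 × 0.6 = 38.10 sts.
Nearest multiple of 11 → 33.
24 inches = 60.96 cm; × 1.2 = 73.15 → 73 rows.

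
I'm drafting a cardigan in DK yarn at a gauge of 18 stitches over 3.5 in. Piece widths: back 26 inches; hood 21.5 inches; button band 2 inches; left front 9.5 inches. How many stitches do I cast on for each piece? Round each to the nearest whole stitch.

back 134; hood 111; button band 10; left front 49.

Rate = 18/3.5 = 5.143 sts per in.
back: 26 × 5.143 = 133.71 → 134.
hood: 21.5 × 5.143 = 110.57 → 111.
button band: 2 × 5.143 = 10.29 → 10.
left front: 9.5 × 5.143 = 48.86 → 49.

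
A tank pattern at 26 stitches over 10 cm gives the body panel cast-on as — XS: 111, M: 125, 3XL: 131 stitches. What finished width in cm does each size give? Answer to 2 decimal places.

XS 42.69 cm; M 48.08 cm; 3XL 50.38 cm.

26/10 = 2.6 sts per cm.
XS: 111 / 2.6 = 42.692 → 42.69 cm.
M: 125 / 2.6 = 48.077 → 48.08 cm.
3XL: 131 / 2.6 = 50.385 → 50.38 cm.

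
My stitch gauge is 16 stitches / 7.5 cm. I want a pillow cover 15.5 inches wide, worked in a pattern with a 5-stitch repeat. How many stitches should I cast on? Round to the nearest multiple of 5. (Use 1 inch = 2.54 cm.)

Cast on 85 stitches.

15.5 in = 15.5 × 2.54 = 39.37 cm.
16 / 7.5 = 2.133 sts/cm.
39.37 × 2.133 = 83.99 sts.
→ 85.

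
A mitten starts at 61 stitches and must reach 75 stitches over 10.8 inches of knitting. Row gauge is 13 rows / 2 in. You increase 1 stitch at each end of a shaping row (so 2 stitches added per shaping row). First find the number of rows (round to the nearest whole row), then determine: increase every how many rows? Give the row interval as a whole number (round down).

Increase every 10th row.

Rows = 10.8 × 6.5 = 70.2 → 70 rows.
Stitches to add: 14 → 7 shaping rows (at 2 st each).
70 / 7 = 10.00 → every 10 rows.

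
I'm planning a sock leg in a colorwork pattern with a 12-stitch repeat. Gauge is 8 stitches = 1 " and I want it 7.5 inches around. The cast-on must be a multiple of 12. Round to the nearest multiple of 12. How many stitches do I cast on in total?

Cast on 60 stitches.

8 / 1 = 8 sts per inch.
7.5 × 8 = 60.00 sts.
Nearest multiple of 12: 60.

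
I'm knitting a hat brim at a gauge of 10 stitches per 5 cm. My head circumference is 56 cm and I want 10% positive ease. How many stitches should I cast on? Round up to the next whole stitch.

124 stitches.

Finished = 56 × 1.10 = 61.60 cm.
10 / 5 = 2 sts per cm.
61.60 × 2 = 123.20 sts.
→ 124 sts.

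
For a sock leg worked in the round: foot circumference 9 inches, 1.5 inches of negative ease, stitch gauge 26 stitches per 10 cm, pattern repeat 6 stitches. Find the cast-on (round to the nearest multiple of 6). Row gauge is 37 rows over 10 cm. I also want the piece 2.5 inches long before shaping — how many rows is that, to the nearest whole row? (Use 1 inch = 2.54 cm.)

Finished = 9 − 1.5 = 7.5 inches.
7.5 inches × 2.54 = 19.05 cm.
26/10 = 2.6 sts per cm; 19.05 × 2.6 = 49.53 sts.
Nearest multiple of 6 → 48.
2.5 inches = 6.35 cm; × 3.7 = 23.50 → 23 rows.

Cast on 48 stitches; work 23 rows.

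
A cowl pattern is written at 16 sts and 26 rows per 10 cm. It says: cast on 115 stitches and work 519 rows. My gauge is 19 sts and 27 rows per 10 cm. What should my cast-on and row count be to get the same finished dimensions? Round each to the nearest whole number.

Stitches: 115 × 19/16 = 136.56 → 137.
Rows: 519 × 27/26 = 538.96 → 539.

Cast on 137 stitches; work 539 rows.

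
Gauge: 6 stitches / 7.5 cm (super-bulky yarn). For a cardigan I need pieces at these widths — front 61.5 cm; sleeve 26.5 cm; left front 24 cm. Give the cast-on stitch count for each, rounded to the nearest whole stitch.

front 49; sleeve 21; left front 19.

Rate = 6/7.5 = 0.8 sts per cm.
front: 61.5 × 0.8 = 49.20 → 49.
sleeve: 26.5 × 0.8 = 21.20 → 21.
left front: 24 × 0.8 = 19.20 → 19.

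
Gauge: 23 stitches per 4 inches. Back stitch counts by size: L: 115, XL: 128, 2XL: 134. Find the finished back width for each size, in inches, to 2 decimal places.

L 20.00 inches; XL 22.26 inches; 2XL 23.30 inches.

23/4 = 5.75 sts per in.
L: 115 / 5.75 = 20.000 → 20.00 in.
XL: 128 / 5.75 = 22.261 → 22.26 in.
2XL: 134 / 5.75 = 23.304 → 23.30 in.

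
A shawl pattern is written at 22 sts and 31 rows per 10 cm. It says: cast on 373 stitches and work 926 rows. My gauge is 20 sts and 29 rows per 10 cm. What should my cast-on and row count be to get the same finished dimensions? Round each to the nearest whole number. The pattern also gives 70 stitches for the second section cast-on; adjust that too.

Stitches: 373 × 20/22 = 339.09 → 339.
Rows: 926 × 29/31 = 866.26 → 866.
second section cast-on: 70 × 20/22 = 63.64 → 64.

Cast on 339 stitches; work 866 rows; second section cast-on 64 stitches.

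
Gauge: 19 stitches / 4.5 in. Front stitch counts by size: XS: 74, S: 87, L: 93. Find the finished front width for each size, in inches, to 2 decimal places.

XS 17.53 inches; S 20.61 inches; L 22.03 inches.

19/4.5 = 4.222 sts per in.
XS: 74 / 4.222 = 17.526 → 17.53 in.
S: 87 / 4.222 = 20.605 → 20.61 in.
L: 93 / 4.222 = 22.026 → 22.03 in.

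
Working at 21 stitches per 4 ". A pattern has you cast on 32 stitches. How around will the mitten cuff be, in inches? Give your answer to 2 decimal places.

21 stitches / 4 inch = 5.25 stitches per inch.
32 / 5.25 = 6.095 inches.

6.10 inches.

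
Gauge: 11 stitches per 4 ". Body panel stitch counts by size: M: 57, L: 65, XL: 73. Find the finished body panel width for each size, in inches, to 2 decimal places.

M 20.73 inches; L 23.64 inches; XL 26.55 inches.

11/4 = 2.75 sts per in.
M: 57 / 2.75 = 20.727 → 20.73 in.
L: 65 / 2.75 = 23.636 → 23.64 in.
XL: 73 / 2.75 = 26.545 → 26.55 in.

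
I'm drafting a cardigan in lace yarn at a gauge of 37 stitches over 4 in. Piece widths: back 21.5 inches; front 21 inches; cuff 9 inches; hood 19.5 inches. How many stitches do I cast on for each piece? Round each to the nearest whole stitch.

Rate = 37/4 = 9.25 sts per in.
back: 21.5 × 9.25 = 198.88 → 199.
front: 21 × 9.25 = 194.25 → 194.
cuff: 9 × 9.25 = 83.25 → 83.
hood: 19.5 × 9.25 = 180.38 → 180.

back 199; front 194; cuff 83; hood 180.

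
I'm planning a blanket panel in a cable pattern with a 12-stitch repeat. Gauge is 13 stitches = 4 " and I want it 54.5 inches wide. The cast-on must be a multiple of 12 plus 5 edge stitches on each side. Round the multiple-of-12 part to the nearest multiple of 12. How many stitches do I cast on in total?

13 / 4 = 3.25 sts per inch.
54.5 × 3.25 = 177.12 sts.
Less 10 edge sts → 167.12 for the repeat.
Nearest multiple of 12: 168.
Add back 10 edge sts → 178.

Cast on 178 stitches.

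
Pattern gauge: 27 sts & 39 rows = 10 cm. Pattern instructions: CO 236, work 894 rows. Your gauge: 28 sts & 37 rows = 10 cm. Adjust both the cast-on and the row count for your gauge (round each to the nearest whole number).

Cast on 245 stitches; work 848 rows.

Stitches: 236 × 28/27 = 244.74 → 245.
Rows: 894 × 37/39 = 848.15 → 848.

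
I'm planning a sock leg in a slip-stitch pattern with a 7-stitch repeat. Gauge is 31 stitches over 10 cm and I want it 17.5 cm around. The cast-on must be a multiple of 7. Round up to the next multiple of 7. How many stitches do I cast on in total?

31 / 10 = 3.1 sts per cm.
17.5 × 3.1 = 54.25 sts.
Next multiple of 7: 56.

CO 56 sts.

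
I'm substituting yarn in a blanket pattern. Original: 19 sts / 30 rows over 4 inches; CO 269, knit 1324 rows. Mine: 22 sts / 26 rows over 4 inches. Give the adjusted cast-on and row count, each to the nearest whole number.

Stitches: 269 × 22/19 = 311.47 → 311.
Rows: 1324 × 26/30 = 1147.47 → 1147.

Cast on 311 stitches; work 1147 rows.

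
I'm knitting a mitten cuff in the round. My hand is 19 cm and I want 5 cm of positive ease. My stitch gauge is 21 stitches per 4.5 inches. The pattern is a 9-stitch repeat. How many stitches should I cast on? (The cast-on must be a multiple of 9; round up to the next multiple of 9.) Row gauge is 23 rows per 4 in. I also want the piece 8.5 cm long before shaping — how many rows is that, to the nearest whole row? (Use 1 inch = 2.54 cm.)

Finished = 19 + 5 = 24 cm.
24 cm × 1/2.54 = 9.45 inches.
21/4.5 = 4.667 sts per in; 9.45 × 4.667 = 44.09 sts.
Next multiple of 9 → 45.
8.5 cm = 3.35 inches; × 5.75 = 19.24 → 19 rows.

Cast on 45 stitches; work 19 rows.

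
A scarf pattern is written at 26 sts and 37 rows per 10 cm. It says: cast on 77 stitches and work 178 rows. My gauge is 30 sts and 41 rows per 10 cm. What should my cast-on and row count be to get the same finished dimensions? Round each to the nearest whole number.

Cast on 89 stitches; work 197 rows.

Stitches: 77 × 30/26 = 88.85 → 89.
Rows: 178 × 41/37 = 197.24 → 197.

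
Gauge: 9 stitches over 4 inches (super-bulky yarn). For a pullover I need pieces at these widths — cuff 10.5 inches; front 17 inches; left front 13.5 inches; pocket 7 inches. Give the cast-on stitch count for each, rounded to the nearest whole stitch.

cuff 24; front 38; left front 30; pocket 16.

Rate = 9/4 = 2.25 sts per in.
cuff: 10.5 × 2.25 = 23.62 → 24.
front: 17 × 2.25 = 38.25 → 38.
left front: 13.5 × 2.25 = 30.38 → 30.
pocket: 7 × 2.25 = 15.75 → 16.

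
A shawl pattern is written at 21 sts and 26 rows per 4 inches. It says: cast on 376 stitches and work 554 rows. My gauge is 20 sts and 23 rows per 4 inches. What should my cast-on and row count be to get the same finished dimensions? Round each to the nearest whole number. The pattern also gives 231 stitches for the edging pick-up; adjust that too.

Stitches: 376 × 20/21 = 358.10 → 358.
Rows: 554 × 23/26 = 490.08 → 490.
edging pick-up: 231 × 20/21 = 220.00 → 220.

Cast on 358 stitches; work 490 rows; edging pick-up 220 stitches.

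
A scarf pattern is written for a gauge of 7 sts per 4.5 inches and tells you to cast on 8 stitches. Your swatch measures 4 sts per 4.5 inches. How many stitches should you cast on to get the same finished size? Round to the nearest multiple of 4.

4 stitches.

Scale factor = 4 / 7 = 0.571.
8 × 4 / 7 = 4.57 sts.
→ 4 sts.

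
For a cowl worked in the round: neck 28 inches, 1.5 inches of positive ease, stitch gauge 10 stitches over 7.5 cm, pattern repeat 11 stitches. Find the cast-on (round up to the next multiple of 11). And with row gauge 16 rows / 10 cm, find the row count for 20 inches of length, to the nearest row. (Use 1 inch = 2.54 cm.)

Finished = 28 + 1.5 = 29.5 inches.
29.5 inches × 2.54 = 74.93 cm.
10/7.5 = 1.333 sts per cm; 74.93 × 1.333 = 99.91 sts.
Next multiple of 11 → 110.
20 inches = 50.80 cm; × 1.6 = 81.28 → 81 rows.

Cast on 110 stitches; work 81 rows.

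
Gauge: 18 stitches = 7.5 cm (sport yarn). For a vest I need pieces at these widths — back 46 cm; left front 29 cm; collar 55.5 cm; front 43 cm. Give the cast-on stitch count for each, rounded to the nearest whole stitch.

back 110; left front 70; collar 133; front 103.

Rate = 18/7.5 = 2.4 sts per cm.
back: 46 × 2.4 = 110.40 → 110.
left front: 29 × 2.4 = 69.60 → 70.
collar: 55.5 × 2.4 = 133.20 → 133.
front: 43 × 2.4 = 103.20 → 103.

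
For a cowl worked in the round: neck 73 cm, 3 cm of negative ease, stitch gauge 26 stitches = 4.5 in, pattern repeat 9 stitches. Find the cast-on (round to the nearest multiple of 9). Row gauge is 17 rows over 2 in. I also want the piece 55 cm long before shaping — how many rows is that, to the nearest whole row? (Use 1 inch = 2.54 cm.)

Cast on 162 stitches; work 184 rows.

Finished = 73 − 3 = 70 cm.
70 cm × 1/2.54 = 27.56 inches.
26/4.5 = 5.778 sts per in; 27.56 × 5.778 = 159.23 sts.
Nearest multiple of 9 → 162.
55 cm = 21.65 inches; × 8.5 = 184.06 → 184 rows.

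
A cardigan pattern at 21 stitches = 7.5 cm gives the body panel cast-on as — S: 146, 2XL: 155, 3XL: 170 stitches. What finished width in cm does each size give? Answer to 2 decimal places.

21/7.5 = 2.8 sts per cm.
S: 146 / 2.8 = 52.143 → 52.14 cm.
2XL: 155 / 2.8 = 55.357 → 55.36 cm.
3XL: 170 / 2.8 = 60.714 → 60.71 cm.

S 52.14 cm; 2XL 55.36 cm; 3XL 60.71 cm.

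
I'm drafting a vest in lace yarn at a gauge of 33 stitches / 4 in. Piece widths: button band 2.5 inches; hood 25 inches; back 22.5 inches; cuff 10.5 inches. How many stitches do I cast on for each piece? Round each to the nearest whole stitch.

Rate = 33/4 = 8.25 sts per in.
button band: 2.5 × 8.25 = 20.62 → 21.
hood: 25 × 8.25 = 206.25 → 206.
back: 22.5 × 8.25 = 185.62 → 186.
cuff: 10.5 × 8.25 = 86.62 → 87.

button band 21; hood 206; back 186; cuff 87.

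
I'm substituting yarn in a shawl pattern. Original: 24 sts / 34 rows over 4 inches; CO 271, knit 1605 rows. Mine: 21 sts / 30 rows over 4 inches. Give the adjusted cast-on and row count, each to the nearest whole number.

Cast on 237 stitches; work 1416 rows.

Stitches: 271 × 21/24 = 237.12 → 237.
Rows: 1605 × 30/34 = 1416.18 → 1416.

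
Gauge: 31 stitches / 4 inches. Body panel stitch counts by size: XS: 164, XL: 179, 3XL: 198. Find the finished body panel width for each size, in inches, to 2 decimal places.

31/4 = 7.75 sts per in.
XS: 164 / 7.75 = 21.161 → 21.16 in.
XL: 179 / 7.75 = 23.097 → 23.10 in.
3XL: 198 / 7.75 = 25.548 → 25.55 in.

XS 21.16 inches; XL 23.10 inches; 3XL 25.55 inches.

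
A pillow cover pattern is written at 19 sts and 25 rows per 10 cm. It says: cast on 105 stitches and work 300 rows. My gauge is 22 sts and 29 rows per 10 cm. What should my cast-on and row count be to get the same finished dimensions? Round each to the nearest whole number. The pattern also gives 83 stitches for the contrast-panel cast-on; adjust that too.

Stitches: 105 × 22/19 = 121.58 → 122.
Rows: 300 × 29/25 = 348.00 → 348.
contrast-panel cast-on: 83 × 22/19 = 96.11 → 96.

Cast on 122 stitches; work 348 rows; contrast-panel cast-on 96 stitches.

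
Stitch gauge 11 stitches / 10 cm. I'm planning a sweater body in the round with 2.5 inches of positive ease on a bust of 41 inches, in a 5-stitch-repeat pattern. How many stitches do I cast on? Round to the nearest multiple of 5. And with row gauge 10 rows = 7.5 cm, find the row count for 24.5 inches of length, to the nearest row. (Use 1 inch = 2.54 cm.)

Finished = 41 + 2.5 = 43.5 inches.
43.5 inches × 2.54 = 110.49 cm.
11/10 = 1.1 sts per cm; 110.49 × 1.1 = 121.54 sts.
Nearest multiple of 5 → 120.
24.5 inches = 62.23 cm; × 1.333 = 82.97 → 83 rows.

Cast on 120 stitches; work 83 rows.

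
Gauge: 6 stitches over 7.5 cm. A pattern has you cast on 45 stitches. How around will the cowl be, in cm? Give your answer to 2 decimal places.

6 stitches / 7.5 cm = 0.8 stitches per cm.
45 / 0.8 = 56.250 cm.

56.25 cm.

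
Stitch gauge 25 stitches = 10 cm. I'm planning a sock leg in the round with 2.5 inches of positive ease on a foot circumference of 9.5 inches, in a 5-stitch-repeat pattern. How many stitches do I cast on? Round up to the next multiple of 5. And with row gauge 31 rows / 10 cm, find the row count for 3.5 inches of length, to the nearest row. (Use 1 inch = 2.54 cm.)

Cast on 80 stitches; work 28 rows.

Finished = 9.5 + 2.5 = 12 inches.
12 inches × 2.54 = 30.48 cm.
25/10 = 2.5 sts per cm; 30.48 × 2.5 = 76.20 sts.
Next multiple of 5 → 80.
3.5 inches = 8.89 cm; × 3.1 = 27.56 → 28 rows.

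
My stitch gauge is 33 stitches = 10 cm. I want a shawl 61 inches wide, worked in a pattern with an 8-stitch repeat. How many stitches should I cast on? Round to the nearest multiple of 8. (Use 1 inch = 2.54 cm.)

512 stitches.

61 in = 61 × 2.54 = 154.94 cm.
33 / 10 = 3.3 sts/cm.
154.94 × 3.3 = 511.30 sts.
→ 512.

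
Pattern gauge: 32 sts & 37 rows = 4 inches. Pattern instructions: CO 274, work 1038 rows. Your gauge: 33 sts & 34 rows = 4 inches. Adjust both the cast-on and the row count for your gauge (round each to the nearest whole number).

Stitches: 274 × 33/32 = 282.56 → 283.
Rows: 1038 × 34/37 = 953.84 → 954.

Cast on 283 stitches; work 954 rows.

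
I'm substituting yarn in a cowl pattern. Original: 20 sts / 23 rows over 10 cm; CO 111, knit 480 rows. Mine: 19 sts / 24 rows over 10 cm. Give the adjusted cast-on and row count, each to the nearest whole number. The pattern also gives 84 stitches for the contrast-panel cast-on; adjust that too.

Cast on 105 stitches; work 501 rows; contrast-panel cast-on 80 stitches.

Stitches: 111 × 19/20 = 105.45 → 105.
Rows: 480 × 24/23 = 500.87 → 501.
contrast-panel cast-on: 84 × 19/20 = 79.80 → 80.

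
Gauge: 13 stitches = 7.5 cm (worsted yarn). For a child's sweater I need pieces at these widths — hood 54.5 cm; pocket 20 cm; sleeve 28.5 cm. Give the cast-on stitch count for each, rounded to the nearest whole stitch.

Rate = 13/7.5 = 1.733 sts per cm.
hood: 54.5 × 1.733 = 94.47 → 94.
pocket: 20 × 1.733 = 34.67 → 35.
sleeve: 28.5 × 1.733 = 49.40 → 49.

hood 94; pocket 35; sleeve 49.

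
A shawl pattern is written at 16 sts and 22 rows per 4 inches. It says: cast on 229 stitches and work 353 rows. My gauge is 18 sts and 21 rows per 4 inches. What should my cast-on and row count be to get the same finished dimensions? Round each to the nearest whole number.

Cast on 258 stitches; work 337 rows.

Stitches: 229 × 18/16 = 257.62 → 258.
Rows: 353 × 21/22 = 336.95 → 337.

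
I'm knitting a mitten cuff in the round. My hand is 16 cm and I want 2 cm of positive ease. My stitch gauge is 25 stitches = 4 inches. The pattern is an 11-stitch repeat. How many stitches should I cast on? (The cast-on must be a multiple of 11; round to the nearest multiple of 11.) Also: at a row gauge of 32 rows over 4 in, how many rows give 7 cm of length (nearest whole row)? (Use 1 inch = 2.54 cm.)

Finished = 16 + 2 = 18 cm.
18 cm × 1/2.54 = 7.09 inches.
25/4 = 6.25 sts per in; 7.09 × 6.25 = 44.29 sts.
Nearest multiple of 11 → 44.
7 cm = 2.76 inches; × 8 = 22.05 → 22 rows.

Cast on 44 stitches; work 22 rows.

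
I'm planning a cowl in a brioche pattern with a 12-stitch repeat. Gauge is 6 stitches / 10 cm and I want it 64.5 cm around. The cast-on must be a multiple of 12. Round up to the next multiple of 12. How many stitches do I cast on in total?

6 / 10 = 0.6 sts per cm.
64.5 × 0.6 = 38.70 sts.
Next multiple of 12: 48.

48 stitches.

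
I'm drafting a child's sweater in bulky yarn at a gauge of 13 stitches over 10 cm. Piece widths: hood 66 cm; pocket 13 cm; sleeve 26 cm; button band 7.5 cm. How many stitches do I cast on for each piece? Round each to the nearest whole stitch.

Rate = 13/10 = 1.3 sts per cm.
hood: 66 × 1.3 = 85.80 → 86.
pocket: 13 × 1.3 = 16.90 → 17.
sleeve: 26 × 1.3 = 33.80 → 34.
button band: 7.5 × 1.3 = 9.75 → 10.

hood 86; pocket 17; sleeve 34; button band 10.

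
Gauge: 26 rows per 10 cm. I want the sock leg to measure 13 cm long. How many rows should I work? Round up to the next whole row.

26 rows / 10 cm = 2.6 rows per cm.
13 × 2.6 = 33.80 rows.
Round up → 34.

Knit 34 rows.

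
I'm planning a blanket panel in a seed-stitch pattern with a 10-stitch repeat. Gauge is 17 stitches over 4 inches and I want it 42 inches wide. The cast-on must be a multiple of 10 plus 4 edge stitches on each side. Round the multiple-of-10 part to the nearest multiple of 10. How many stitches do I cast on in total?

17 / 4 = 4.25 sts per inch.
42 × 4.25 = 178.50 sts.
Less 8 edge sts → 170.50 for the repeat.
Nearest multiple of 10: 170.
Add back 8 edge sts → 178.

Cast on 178 stitches.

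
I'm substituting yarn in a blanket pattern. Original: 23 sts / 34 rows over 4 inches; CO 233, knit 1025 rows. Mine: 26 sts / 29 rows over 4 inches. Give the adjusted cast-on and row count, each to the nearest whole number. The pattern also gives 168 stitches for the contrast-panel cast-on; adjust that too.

Stitches: 233 × 26/23 = 263.39 → 263.
Rows: 1025 × 29/34 = 874.26 → 874.
contrast-panel cast-on: 168 × 26/23 = 189.91 → 190.

Cast on 263 stitches; work 874 rows; contrast-panel cast-on 190 stitches.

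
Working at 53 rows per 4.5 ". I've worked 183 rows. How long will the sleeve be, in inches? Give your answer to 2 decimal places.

53 rows / 4.5 inch = 11.778 rows per inch.
183 / 11.778 = 15.538 inches.

15.54 inches.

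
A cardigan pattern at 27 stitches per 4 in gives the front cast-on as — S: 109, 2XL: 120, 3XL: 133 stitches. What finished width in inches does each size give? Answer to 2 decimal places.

27/4 = 6.75 sts per in.
S: 109 / 6.75 = 16.148 → 16.15 in.
2XL: 120 / 6.75 = 17.778 → 17.78 in.
3XL: 133 / 6.75 = 19.704 → 19.70 in.

S 16.15 inches; 2XL 17.78 inches; 3XL 19.70 inches.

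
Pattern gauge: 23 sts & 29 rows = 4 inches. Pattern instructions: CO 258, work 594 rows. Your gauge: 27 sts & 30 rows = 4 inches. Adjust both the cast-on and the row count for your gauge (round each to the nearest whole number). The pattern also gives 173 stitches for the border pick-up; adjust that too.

Cast on 303 stitches; work 614 rows; border pick-up 203 stitches.

Stitches: 258 × 27/23 = 302.87 → 303.
Rows: 594 × 30/29 = 614.48 → 614.
border pick-up: 173 × 27/23 = 203.09 → 203.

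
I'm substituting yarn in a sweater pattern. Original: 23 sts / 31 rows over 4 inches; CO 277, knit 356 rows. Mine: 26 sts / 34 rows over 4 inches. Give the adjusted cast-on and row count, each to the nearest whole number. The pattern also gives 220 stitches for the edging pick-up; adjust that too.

Stitches: 277 × 26/23 = 313.13 → 313.
Rows: 356 × 34/31 = 390.45 → 390.
edging pick-up: 220 × 26/23 = 248.70 → 249.

Cast on 313 stitches; work 390 rows; edging pick-up 249 stitches.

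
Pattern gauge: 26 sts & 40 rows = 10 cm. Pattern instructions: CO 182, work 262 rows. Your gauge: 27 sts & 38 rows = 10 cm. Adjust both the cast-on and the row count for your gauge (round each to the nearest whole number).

Stitches: 182 × 27/26 = 189.00 → 189.
Rows: 262 × 38/40 = 248.90 → 249.

Cast on 189 stitches; work 249 rows.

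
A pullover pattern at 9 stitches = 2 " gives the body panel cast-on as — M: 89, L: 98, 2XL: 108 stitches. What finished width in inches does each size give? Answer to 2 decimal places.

9/2 = 4.5 sts per in.
M: 89 / 4.5 = 19.778 → 19.78 in.
L: 98 / 4.5 = 21.778 → 21.78 in.
2XL: 108 / 4.5 = 24.000 → 24.00 in.

M 19.78 inches; L 21.78 inches; 2XL 24.00 inches.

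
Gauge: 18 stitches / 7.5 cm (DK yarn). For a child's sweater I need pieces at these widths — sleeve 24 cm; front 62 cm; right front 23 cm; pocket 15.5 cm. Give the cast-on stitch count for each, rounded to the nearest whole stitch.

Rate = 18/7.5 = 2.4 sts per cm.
sleeve: 24 × 2.4 = 57.60 → 58.
front: 62 × 2.4 = 148.80 → 149.
right front: 23 × 2.4 = 55.20 → 55.
pocket: 15.5 × 2.4 = 37.20 → 37.

sleeve 58; front 149; right front 55; pocket 37.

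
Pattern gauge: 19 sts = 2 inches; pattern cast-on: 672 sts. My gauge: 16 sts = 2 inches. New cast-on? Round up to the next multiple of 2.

Scale factor = 16 / 19 = 0.842.
672 × 16 / 19 = 565.89 sts.
→ 566 sts.

Cast on 566 stitches.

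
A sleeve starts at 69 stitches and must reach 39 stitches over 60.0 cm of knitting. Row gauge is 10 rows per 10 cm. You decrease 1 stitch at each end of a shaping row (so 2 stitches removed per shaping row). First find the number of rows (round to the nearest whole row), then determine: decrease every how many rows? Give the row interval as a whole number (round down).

Decrease every 4th row.

Rows = 60.0 × 1 = 60.0 → 60 rows.
Stitches to remove: 30 → 15 shaping rows (at 2 st each).
60 / 15 = 4.00 → every 4 rows.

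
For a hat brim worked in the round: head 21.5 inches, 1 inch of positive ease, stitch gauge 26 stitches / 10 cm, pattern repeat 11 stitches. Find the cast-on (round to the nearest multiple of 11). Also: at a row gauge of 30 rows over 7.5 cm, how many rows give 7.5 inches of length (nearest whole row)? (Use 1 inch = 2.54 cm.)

Cast on 154 stitches; work 76 rows.

Finished = 21.5 + 1 = 22.5 inches.
22.5 inches × 2.54 = 57.15 cm.
26/10 = 2.6 sts per cm; 57.15 × 2.6 = 148.59 sts.
Nearest multiple of 11 → 154.
7.5 inches = 19.05 cm; × 4 = 76.20 → 76 rows.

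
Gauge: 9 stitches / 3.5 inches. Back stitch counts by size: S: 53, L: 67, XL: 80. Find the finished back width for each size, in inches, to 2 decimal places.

S 20.61 inches; L 26.06 inches; XL 31.11 inches.

9/3.5 = 2.571 sts per in.
S: 53 / 2.571 = 20.611 → 20.61 in.
L: 67 / 2.571 = 26.056 → 26.06 in.
XL: 80 / 2.571 = 31.111 → 31.11 in.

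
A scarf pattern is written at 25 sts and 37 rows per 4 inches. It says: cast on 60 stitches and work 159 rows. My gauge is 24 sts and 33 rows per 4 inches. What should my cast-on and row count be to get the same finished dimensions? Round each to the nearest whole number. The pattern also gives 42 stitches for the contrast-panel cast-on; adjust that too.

Cast on 58 stitches; work 142 rows; contrast-panel cast-on 40 stitches.

Stitches: 60 × 24/25 = 57.60 → 58.
Rows: 159 × 33/37 = 141.81 → 142.
contrast-panel cast-on: 42 × 24/25 = 40.32 → 40.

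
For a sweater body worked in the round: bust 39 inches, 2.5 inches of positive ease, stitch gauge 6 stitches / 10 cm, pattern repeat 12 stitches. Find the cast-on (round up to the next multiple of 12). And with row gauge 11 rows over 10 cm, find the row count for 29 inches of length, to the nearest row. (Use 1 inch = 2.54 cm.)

Finished = 39 + 2.5 = 41.5 inches.
41.5 inches × 2.54 = 105.41 cm.
6/10 = 0.6 sts per cm; 105.41 × 0.6 = 63.25 sts.
Next multiple of 12 → 72.
29 inches = 73.66 cm; × 1.1 = 81.03 → 81 rows.

Cast on 72 stitches; work 81 rows.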